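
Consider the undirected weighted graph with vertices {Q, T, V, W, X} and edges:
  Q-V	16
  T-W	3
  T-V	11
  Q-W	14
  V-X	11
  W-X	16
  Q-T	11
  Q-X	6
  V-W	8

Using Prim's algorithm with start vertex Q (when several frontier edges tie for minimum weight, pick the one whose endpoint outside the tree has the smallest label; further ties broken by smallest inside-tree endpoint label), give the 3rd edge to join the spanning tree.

T-W

Grow the tree from Q using Prim:
Step 1: frontier [Q-X 6, Q-T 11, Q-W 14, Q-V 16] → take Q-X (6); add X.
Step 2: frontier [Q-T 11, Q-W 14, Q-V 16, V-X 11, W-X 16] → take Q-T (11); add T.
Step 3: frontier [Q-W 14, Q-V 16, T-W 3, T-V 11, V-X 11, W-X 16] → take T-W (3); add W.
Step 4: frontier [Q-V 16, T-V 11, V-W 8, V-X 11] → take V-W (8); add V.
The 3rd edge added is T-W.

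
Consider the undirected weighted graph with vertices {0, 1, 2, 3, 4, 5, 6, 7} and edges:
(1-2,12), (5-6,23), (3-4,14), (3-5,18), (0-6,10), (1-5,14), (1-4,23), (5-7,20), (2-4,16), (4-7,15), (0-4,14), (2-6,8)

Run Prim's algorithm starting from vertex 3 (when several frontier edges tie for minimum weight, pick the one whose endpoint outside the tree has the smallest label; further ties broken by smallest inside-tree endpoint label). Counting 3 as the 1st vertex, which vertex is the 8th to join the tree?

7

Prim, starting at 3.
Step 1: cheapest edge leaving the tree is 3-4 (14); add 4.
Step 2: cheapest edge leaving the tree is 0-4 (14); add 0.
Step 3: cheapest edge leaving the tree is 0-6 (10); add 6.
Step 4: cheapest edge leaving the tree is 2-6 (8); add 2.
Step 5: cheapest edge leaving the tree is 1-2 (12); add 1.
Step 6: cheapest edge leaving the tree is 1-5 (14); add 5.
Step 7: cheapest edge leaving the tree is 4-7 (15); add 7.
Vertex order: 3, 4, 0, 6, 2, 1, 5, 7. The 8th vertex is 7.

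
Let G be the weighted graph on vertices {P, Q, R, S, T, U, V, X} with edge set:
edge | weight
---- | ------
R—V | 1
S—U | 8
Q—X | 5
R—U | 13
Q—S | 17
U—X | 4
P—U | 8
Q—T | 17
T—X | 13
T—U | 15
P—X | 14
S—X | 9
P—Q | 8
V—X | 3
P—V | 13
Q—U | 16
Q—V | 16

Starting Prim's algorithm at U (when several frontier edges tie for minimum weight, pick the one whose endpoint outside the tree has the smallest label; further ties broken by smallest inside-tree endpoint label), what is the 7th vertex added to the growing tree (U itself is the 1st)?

S

Prim's algorithm from U:
Step 1: cheapest edge leaving the tree is U—X (4); add X.
Step 2: cheapest edge leaving the tree is V—X (3); add V.
Step 3: cheapest edge leaving the tree is R—V (1); add R.
Step 4: cheapest edge leaving the tree is Q—X (5); add Q.
Step 5: cheapest edge leaving the tree is P—Q (8); add P.
Step 6: cheapest edge leaving the tree is S—U (8); add S.
Step 7: cheapest edge leaving the tree is T—X (13); add T.
Vertex order: U, X, V, R, Q, P, S, T. The 7th vertex is S.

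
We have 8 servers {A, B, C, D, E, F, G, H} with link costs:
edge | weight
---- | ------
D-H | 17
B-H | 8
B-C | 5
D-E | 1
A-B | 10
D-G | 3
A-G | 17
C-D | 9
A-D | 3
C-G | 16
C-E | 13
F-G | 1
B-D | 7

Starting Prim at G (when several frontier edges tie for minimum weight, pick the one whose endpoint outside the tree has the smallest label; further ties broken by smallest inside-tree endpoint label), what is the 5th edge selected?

B-D

Prim's algorithm from G:
Step 1: cheapest edge leaving the tree is F-G (1); add F.
Step 2: cheapest edge leaving the tree is D-G (3); add D.
Step 3: cheapest edge leaving the tree is D-E (1); add E.
Step 4: cheapest edge leaving the tree is A-D (3); add A.
Step 5: cheapest edge leaving the tree is B-D (7); add B.
Step 6: cheapest edge leaving the tree is B-C (5); add C.
Step 7: cheapest edge leaving the tree is B-H (8); add H.
The 5th edge added is B-D.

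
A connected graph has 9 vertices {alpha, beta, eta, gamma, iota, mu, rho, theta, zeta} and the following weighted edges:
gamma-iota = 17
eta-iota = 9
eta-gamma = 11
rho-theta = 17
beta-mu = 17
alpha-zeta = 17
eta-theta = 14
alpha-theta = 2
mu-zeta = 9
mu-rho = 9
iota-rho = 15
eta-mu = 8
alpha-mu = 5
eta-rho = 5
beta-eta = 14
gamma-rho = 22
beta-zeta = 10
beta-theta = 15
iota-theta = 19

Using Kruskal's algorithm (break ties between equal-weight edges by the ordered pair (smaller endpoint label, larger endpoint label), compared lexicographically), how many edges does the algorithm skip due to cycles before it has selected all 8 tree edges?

Kruskal's algorithm — process edges by increasing weight (ties by edge label):
alpha-theta (2): add — endpoints in different components.
alpha-mu (5): add — endpoints in different components.
eta-rho (5): add — endpoints in different components.
eta-mu (8): add — endpoints in different components.
eta-iota (9): add — endpoints in different components.
mu-rho (9): skip — rho and mu already connected.
mu-zeta (9): add — endpoints in different components.
beta-zeta (10): add — endpoints in different components.
eta-gamma (11): add — endpoints in different components.
Edges rejected before the tree was complete: 1.

1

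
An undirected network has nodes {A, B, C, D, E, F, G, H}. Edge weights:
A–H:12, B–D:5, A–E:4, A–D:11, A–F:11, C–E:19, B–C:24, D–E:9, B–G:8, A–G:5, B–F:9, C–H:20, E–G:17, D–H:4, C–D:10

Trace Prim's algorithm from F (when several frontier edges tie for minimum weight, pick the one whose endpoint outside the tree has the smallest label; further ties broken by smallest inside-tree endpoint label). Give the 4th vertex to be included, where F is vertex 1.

H

Grow the tree from F using Prim:
Step 1: cheapest edge leaving the tree is B–F (9); add B.
Step 2: cheapest edge leaving the tree is B–D (5); add D.
Step 3: cheapest edge leaving the tree is D–H (4); add H.
Step 4: cheapest edge leaving the tree is B–G (8); add G.
Step 5: cheapest edge leaving the tree is A–G (5); add A.
Step 6: cheapest edge leaving the tree is A–E (4); add E.
Step 7: cheapest edge leaving the tree is C–D (10); add C.
Vertex order: F, B, D, H, G, A, E, C. The 4th vertex is H.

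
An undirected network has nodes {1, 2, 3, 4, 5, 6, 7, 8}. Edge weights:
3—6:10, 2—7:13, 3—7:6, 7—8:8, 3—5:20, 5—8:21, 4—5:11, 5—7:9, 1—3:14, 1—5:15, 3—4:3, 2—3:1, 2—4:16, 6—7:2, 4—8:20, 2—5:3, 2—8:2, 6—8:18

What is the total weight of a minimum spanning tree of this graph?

Prim, starting at 8.
Step 1: cheapest edge leaving the tree is 2—8 (2); add 2.
Step 2: cheapest edge leaving the tree is 2—3 (1); add 3.
Step 3: cheapest edge leaving the tree is 3—4 (3); add 4.
Step 4: cheapest edge leaving the tree is 2—5 (3); add 5.
Step 5: cheapest edge leaving the tree is 3—7 (6); add 7.
Step 6: cheapest edge leaving the tree is 6—7 (2); add 6.
Step 7: cheapest edge leaving the tree is 1—3 (14); add 1.
MST edges: 2—8, 2—3, 3—4, 2—5, 3—7, 6—7, 1—3; total weight 2+1+3+3+6+2+14 = 31.

31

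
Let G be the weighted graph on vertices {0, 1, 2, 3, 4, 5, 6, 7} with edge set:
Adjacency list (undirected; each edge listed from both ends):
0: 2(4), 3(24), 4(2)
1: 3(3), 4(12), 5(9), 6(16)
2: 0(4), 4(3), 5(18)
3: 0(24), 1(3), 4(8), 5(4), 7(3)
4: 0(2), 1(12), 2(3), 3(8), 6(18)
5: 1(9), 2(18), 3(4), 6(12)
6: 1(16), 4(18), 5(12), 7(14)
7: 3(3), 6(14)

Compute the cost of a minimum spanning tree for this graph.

Grow the tree from 3 using Prim:
Step 1: cheapest edge leaving the tree is 1-3 (3); add 1.
Step 2: cheapest edge leaving the tree is 3-7 (3); add 7.
Step 3: cheapest edge leaving the tree is 3-5 (4); add 5.
Step 4: cheapest edge leaving the tree is 3-4 (8); add 4.
Step 5: cheapest edge leaving the tree is 0-4 (2); add 0.
Step 6: cheapest edge leaving the tree is 2-4 (3); add 2.
Step 7: cheapest edge leaving the tree is 5-6 (12); add 6.
MST edges: 1-3, 3-7, 3-5, 3-4, 0-4, 2-4, 5-6; total weight 3+3+4+8+2+3+12 = 35.

35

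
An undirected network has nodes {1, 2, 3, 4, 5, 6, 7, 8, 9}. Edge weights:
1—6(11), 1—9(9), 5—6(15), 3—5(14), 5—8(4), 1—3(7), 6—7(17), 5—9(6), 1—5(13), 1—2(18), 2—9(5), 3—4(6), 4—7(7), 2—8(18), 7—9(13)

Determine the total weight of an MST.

55

Kruskal's algorithm — process edges by increasing weight (ties by edge label):
5—8 (4): add — endpoints in different components.
2—9 (5): add — endpoints in different components.
3—4 (6): add — endpoints in different components.
5—9 (6): add — endpoints in different components.
1—3 (7): add — endpoints in different components.
4—7 (7): add — endpoints in different components.
1—9 (9): add — endpoints in different components.
1—6 (11): add — endpoints in different components.
MST edges: 5—8, 2—9, 3—4, 5—9, 1—3, 4—7, 1—9, 1—6; total weight 4+5+6+6+7+7+9+11 = 55.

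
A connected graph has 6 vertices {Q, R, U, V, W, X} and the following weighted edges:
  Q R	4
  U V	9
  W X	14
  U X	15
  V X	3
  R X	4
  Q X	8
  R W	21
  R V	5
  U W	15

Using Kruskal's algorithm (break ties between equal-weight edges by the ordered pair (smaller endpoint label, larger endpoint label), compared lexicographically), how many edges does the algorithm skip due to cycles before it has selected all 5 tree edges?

2

Kruskal: consider edges lightest-first.
V X (3): add — endpoints in different components.
Q R (4): add — endpoints in different components.
R X (4): add — endpoints in different components.
R V (5): skip — V and R already connected.
Q X (8): skip — X and Q already connected.
U V (9): add — endpoints in different components.
W X (14): add — endpoints in different components.
Edges rejected before the tree was complete: 2.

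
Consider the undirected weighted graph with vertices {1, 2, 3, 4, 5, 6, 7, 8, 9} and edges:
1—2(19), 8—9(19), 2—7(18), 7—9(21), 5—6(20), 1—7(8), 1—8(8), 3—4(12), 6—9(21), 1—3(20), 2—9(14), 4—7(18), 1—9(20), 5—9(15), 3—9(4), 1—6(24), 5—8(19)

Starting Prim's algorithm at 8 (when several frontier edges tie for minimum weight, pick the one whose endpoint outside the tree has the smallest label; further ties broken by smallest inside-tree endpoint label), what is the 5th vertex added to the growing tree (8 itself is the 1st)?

9

Prim's algorithm from 8:
Step 1: cheapest edge leaving the tree is 1—8 (8); add 1.
Step 2: cheapest edge leaving the tree is 1—7 (8); add 7.
Step 3: cheapest edge leaving the tree is 2—7 (18); add 2.
Step 4: cheapest edge leaving the tree is 2—9 (14); add 9.
Step 5: cheapest edge leaving the tree is 3—9 (4); add 3.
Step 6: cheapest edge leaving the tree is 3—4 (12); add 4.
Step 7: cheapest edge leaving the tree is 5—9 (15); add 5.
Step 8: cheapest edge leaving the tree is 5—6 (20); add 6.
Vertex order: 8, 1, 7, 2, 9, 3, 4, 5, 6. The 5th vertex is 9.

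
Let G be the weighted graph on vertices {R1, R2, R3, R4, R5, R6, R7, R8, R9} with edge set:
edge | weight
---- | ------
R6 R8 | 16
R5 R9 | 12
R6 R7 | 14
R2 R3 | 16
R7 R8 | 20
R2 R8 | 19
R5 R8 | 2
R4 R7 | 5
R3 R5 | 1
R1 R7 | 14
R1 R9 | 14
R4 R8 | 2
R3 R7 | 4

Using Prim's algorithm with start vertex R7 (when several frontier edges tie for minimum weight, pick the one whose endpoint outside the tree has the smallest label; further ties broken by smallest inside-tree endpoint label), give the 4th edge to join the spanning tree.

R4-R8

Prim's algorithm from R7:
Step 1: cheapest edge leaving the tree is R3 R7 (4); add R3.
Step 2: cheapest edge leaving the tree is R3 R5 (1); add R5.
Step 3: cheapest edge leaving the tree is R5 R8 (2); add R8.
Step 4: cheapest edge leaving the tree is R4 R8 (2); add R4.
Step 5: cheapest edge leaving the tree is R5 R9 (12); add R9.
Step 6: cheapest edge leaving the tree is R1 R7 (14); add R1.
Step 7: cheapest edge leaving the tree is R6 R7 (14); add R6.
Step 8: cheapest edge leaving the tree is R2 R3 (16); add R2.
The 4th edge added is R4 R8.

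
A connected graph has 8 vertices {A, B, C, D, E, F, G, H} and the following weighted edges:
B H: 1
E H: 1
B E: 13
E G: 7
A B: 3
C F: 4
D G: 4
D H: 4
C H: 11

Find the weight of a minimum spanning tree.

Prim, starting at E.
Step 1: cheapest edge leaving the tree is E H (1); add H.
Step 2: cheapest edge leaving the tree is B H (1); add B.
Step 3: cheapest edge leaving the tree is A B (3); add A.
Step 4: cheapest edge leaving the tree is D H (4); add D.
Step 5: cheapest edge leaving the tree is D G (4); add G.
Step 6: cheapest edge leaving the tree is C H (11); add C.
Step 7: cheapest edge leaving the tree is C F (4); add F.
MST edges: E H, B H, A B, D H, D G, C H, C F; total weight 1+1+3+4+4+11+4 = 28.

28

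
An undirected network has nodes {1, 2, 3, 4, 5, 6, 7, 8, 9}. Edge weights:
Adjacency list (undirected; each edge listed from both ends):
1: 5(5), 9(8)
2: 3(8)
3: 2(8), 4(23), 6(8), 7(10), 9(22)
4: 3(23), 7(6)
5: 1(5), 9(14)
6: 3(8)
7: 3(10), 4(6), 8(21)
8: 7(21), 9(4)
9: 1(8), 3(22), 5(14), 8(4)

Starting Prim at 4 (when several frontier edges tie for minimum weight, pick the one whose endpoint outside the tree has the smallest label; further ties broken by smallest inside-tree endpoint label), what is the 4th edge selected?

3-6

Prim's algorithm from 4:
Step 1: cheapest edge leaving the tree is 4—7 (6); add 7.
Step 2: cheapest edge leaving the tree is 3—7 (10); add 3.
Step 3: cheapest edge leaving the tree is 2—3 (8); add 2.
Step 4: cheapest edge leaving the tree is 3—6 (8); add 6.
Step 5: cheapest edge leaving the tree is 7—8 (21); add 8.
Step 6: cheapest edge leaving the tree is 8—9 (4); add 9.
Step 7: cheapest edge leaving the tree is 1—9 (8); add 1.
Step 8: cheapest edge leaving the tree is 1—5 (5); add 5.
The 4th edge added is 3—6.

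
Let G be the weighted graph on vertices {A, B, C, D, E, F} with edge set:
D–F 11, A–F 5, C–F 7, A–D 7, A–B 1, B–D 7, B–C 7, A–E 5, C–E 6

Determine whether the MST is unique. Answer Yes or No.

Sort edges by weight, then run Kruskal:
A–B (1): add. Components now {A,B} {C} {D} {E} {F}
A–E (5): add. Components now {A,B,E} {C} {D} {F}
A–F (5): add. Components now {A,B,E,F} {C} {D}
C–E (6): add. Components now {A,B,C,E,F} {D}
A–D (7): add. Components now {A,B,C,D,E,F}
Non-tree edge B–D has weight 7, equal to the heaviest edge on its tree cycle — swapping gives another MST of the same weight. Not unique.

No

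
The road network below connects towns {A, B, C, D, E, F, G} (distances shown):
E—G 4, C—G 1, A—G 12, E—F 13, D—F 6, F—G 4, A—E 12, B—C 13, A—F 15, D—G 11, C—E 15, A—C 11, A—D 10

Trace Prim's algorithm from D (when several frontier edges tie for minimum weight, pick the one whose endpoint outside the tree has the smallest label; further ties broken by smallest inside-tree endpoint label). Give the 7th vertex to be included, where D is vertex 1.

B

Grow the tree from D using Prim:
Step 1: frontier [D—F 6, A—D 10, D—G 11] → take D—F (6); add F.
Step 2: frontier [A—D 10, D—G 11, F—G 4, E—F 13, A—F 15] → take F—G (4); add G.
Step 3: frontier [A—D 10, E—F 13, A—F 15, C—G 1, E—G 4, A—G 12] → take C—G (1); add C.
Step 4: frontier [A—C 11, B—C 13, C—E 15, A—D 10, E—F 13, A—F 15, E—G 4, A—G 12] → take E—G (4); add E.
Step 5: frontier [A—C 11, B—C 13, A—D 10, A—E 12, A—F 15, A—G 12] → take A—D (10); add A.
Step 6: frontier [B—C 13] → take B—C (13); add B.
Vertex order: D, F, G, C, E, A, B. The 7th vertex is B.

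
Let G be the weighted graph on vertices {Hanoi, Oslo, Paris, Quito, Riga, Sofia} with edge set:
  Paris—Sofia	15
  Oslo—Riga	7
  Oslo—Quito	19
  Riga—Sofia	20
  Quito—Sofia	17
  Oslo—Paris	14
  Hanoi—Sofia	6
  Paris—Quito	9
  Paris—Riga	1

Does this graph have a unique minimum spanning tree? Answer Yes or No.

Yes

Sort edges by weight, then run Kruskal:
Paris—Riga (1): add. Components now {Paris,Riga} {Hanoi} {Sofia} {Quito} {Oslo}
Hanoi—Sofia (6): add. Components now {Paris,Riga} {Hanoi,Sofia} {Quito} {Oslo}
Oslo—Riga (7): add. Components now {Oslo,Paris,Riga} {Hanoi,Sofia} {Quito}
Paris—Quito (9): add. Components now {Oslo,Paris,Quito,Riga} {Hanoi,Sofia}
Oslo—Paris (14): skip — Paris and Oslo already connected.
Paris—Sofia (15): add. Components now {Hanoi,Oslo,Paris,Quito,Riga,Sofia}
Every non-tree edge has weight strictly greater than the heaviest edge on the tree path between its endpoints, so the MST is unique.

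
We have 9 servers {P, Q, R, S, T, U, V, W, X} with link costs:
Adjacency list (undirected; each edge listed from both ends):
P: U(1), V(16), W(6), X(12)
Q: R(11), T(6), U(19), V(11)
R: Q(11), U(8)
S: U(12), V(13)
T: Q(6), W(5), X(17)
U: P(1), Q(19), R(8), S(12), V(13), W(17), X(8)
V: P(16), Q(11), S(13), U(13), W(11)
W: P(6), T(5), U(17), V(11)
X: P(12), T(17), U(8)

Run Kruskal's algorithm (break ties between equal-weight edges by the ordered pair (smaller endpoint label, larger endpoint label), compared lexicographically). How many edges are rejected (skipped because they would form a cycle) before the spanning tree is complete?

3

Kruskal: consider edges lightest-first.
P-U (1): add — endpoints in different components.
T-W (5): add — endpoints in different components.
P-W (6): add — endpoints in different components.
Q-T (6): add — endpoints in different components.
R-U (8): add — endpoints in different components.
U-X (8): add — endpoints in different components.
Q-R (11): skip — Q and R already connected.
Q-V (11): add — endpoints in different components.
V-W (11): skip — V and W already connected.
P-X (12): skip — X and P already connected.
S-U (12): add — endpoints in different components.
Edges rejected before the tree was complete: 3.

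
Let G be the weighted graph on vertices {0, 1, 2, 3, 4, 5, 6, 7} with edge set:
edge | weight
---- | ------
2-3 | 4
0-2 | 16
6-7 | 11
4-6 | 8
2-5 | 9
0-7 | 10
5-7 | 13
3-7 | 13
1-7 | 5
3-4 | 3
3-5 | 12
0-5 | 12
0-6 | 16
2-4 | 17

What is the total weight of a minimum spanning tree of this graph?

50

Prim, starting at 7.
Step 1: frontier [1-7 5, 0-7 10, 6-7 11, 3-7 13, 5-7 13] → take 1-7 (5); add 1.
Step 2: frontier [0-7 10, 6-7 11, 3-7 13, 5-7 13] → take 0-7 (10); add 0.
Step 3: frontier [0-5 12, 0-2 16, 0-6 16, 6-7 11, 3-7 13, 5-7 13] → take 6-7 (11); add 6.
Step 4: frontier [0-5 12, 0-2 16, 4-6 8, 3-7 13, 5-7 13] → take 4-6 (8); add 4.
Step 5: frontier [0-5 12, 0-2 16, 3-4 3, 2-4 17, 3-7 13, 5-7 13] → take 3-4 (3); add 3.
Step 6: frontier [0-5 12, 0-2 16, 2-3 4, 3-5 12, 2-4 17, 5-7 13] → take 2-3 (4); add 2.
Step 7: frontier [0-5 12, 2-5 9, 3-5 12, 5-7 13] → take 2-5 (9); add 5.
MST edges: 1-7, 0-7, 6-7, 4-6, 3-4, 2-3, 2-5; total weight 5+10+11+8+3+4+9 = 50.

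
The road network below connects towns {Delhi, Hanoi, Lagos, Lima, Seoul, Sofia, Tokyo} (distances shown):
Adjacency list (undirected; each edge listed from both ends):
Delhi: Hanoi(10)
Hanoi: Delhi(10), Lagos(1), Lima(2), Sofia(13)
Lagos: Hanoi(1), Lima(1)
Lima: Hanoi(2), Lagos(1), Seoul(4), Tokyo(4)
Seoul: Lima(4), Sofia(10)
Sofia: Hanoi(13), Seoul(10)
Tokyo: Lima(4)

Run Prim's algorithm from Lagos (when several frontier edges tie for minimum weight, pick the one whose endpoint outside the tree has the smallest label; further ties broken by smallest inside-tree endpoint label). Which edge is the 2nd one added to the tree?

Lagos-Lima

Prim, starting at Lagos.
Step 1: frontier [Hanoi–Lagos 1, Lagos–Lima 1] → take Hanoi–Lagos (1); add Hanoi.
Step 2: frontier [Hanoi–Lima 2, Delhi–Hanoi 10, Hanoi–Sofia 13, Lagos–Lima 1] → take Lagos–Lima (1); add Lima.
Step 3: frontier [Delhi–Hanoi 10, Hanoi–Sofia 13, Lima–Seoul 4, Lima–Tokyo 4] → take Lima–Seoul (4); add Seoul.
Step 4: frontier [Delhi–Hanoi 10, Hanoi–Sofia 13, Lima–Tokyo 4, Seoul–Sofia 10] → take Lima–Tokyo (4); add Tokyo.
Step 5: frontier [Delhi–Hanoi 10, Hanoi–Sofia 13, Seoul–Sofia 10] → take Delhi–Hanoi (10); add Delhi.
Step 6: frontier [Hanoi–Sofia 13, Seoul–Sofia 10] → take Seoul–Sofia (10); add Sofia.
The 2nd edge added is Lagos–Lima.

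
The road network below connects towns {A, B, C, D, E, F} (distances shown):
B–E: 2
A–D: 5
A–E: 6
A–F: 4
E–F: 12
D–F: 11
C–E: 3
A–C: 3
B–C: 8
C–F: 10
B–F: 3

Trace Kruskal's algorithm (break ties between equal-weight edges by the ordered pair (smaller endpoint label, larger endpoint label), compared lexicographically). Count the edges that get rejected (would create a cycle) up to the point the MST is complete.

Kruskal: consider edges lightest-first.
B–E (2): add — endpoints in different components.
A–C (3): add — endpoints in different components.
B–F (3): add — endpoints in different components.
C–E (3): add — endpoints in different components.
A–F (4): skip — A and F already connected.
A–D (5): add — endpoints in different components.
Edges rejected before the tree was complete: 1.

1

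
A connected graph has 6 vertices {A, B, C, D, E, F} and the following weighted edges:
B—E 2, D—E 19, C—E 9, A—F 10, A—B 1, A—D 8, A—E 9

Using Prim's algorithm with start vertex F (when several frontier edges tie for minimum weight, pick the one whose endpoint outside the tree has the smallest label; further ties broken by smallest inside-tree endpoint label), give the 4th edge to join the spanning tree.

A-D

Grow the tree from F using Prim:
Step 1: cheapest edge leaving the tree is A—F (10); add A.
Step 2: cheapest edge leaving the tree is A—B (1); add B.
Step 3: cheapest edge leaving the tree is B—E (2); add E.
Step 4: cheapest edge leaving the tree is A—D (8); add D.
Step 5: cheapest edge leaving the tree is C—E (9); add C.
The 4th edge added is A—D.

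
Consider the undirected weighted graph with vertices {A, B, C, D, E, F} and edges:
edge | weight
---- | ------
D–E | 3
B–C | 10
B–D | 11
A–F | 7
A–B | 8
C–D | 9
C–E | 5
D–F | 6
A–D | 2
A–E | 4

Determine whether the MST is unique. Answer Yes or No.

Kruskal's algorithm — process edges by increasing weight (ties by edge label):
A–D (2): add — endpoints in different components.
D–E (3): add — endpoints in different components.
A–E (4): skip — A and E already connected.
C–E (5): add — endpoints in different components.
D–F (6): add — endpoints in different components.
A–F (7): skip — A and F already connected.
A–B (8): add — endpoints in different components.
Every non-tree edge has weight strictly greater than the heaviest edge on the tree path between its endpoints, so the MST is unique.

Yes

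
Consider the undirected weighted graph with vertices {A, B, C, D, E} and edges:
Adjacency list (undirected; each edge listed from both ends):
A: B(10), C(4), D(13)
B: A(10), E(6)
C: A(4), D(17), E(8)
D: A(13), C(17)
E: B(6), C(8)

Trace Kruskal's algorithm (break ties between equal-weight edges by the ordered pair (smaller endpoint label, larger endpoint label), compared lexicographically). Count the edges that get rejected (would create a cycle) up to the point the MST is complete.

1

Kruskal: consider edges lightest-first.
A-C (4): add. Components now {A,C} {B} {D} {E}
B-E (6): add. Components now {A,C} {B,E} {D}
C-E (8): add. Components now {A,B,C,E} {D}
A-B (10): skip — A and B already connected.
A-D (13): add. Components now {A,B,C,D,E}
Edges rejected before the tree was complete: 1.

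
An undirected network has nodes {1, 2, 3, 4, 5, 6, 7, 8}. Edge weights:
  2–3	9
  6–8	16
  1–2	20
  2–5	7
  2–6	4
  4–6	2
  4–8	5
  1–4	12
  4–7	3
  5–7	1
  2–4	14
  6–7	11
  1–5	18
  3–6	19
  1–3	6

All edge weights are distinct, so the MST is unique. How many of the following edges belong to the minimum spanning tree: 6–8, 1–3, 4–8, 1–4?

2

Kruskal's algorithm — process edges by increasing weight (ties by edge label):
5–7 (1): add — endpoints in different components.
4–6 (2): add — endpoints in different components.
4–7 (3): add — endpoints in different components.
2–6 (4): add — endpoints in different components.
4–8 (5): add — endpoints in different components.
1–3 (6): add — endpoints in different components.
2–5 (7): skip — 2 and 5 already connected.
2–3 (9): add — endpoints in different components.
MST edge set: {5–7, 4–6, 4–7, 2–6, 4–8, 1–3, 2–3}.
Of the listed edges, {1–3, 4–8} are in the MST → 2.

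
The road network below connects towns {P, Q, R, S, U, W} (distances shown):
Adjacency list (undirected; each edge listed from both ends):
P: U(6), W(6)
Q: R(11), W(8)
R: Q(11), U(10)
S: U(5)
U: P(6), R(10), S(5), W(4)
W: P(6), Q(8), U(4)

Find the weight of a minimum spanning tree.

Prim's algorithm from R:
Step 1: frontier [R-U 10, Q-R 11] → take R-U (10); add U.
Step 2: frontier [Q-R 11, U-W 4, S-U 5, P-U 6] → take U-W (4); add W.
Step 3: frontier [Q-R 11, S-U 5, P-U 6, P-W 6, Q-W 8] → take S-U (5); add S.
Step 4: frontier [Q-R 11, P-U 6, P-W 6, Q-W 8] → take P-U (6); add P.
Step 5: frontier [Q-R 11, Q-W 8] → take Q-W (8); add Q.
MST edges: R-U, U-W, S-U, P-U, Q-W; total weight 10+4+5+6+8 = 33.

33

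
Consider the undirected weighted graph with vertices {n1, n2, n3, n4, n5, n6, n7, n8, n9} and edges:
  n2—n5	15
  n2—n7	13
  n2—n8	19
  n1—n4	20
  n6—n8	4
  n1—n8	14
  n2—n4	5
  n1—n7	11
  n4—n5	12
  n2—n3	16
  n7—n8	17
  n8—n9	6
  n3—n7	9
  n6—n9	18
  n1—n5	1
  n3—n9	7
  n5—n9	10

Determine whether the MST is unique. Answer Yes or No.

Yes

Sort edges by weight, then run Kruskal:
n1—n5 (1): add — endpoints in different components.
n6—n8 (4): add — endpoints in different components.
n2—n4 (5): add — endpoints in different components.
n8—n9 (6): add — endpoints in different components.
n3—n9 (7): add — endpoints in different components.
n3—n7 (9): add — endpoints in different components.
n5—n9 (10): add — endpoints in different components.
n1—n7 (11): skip — n1 and n7 already connected.
n4—n5 (12): add — endpoints in different components.
Every non-tree edge has weight strictly greater than the heaviest edge on the tree path between its endpoints, so the MST is unique.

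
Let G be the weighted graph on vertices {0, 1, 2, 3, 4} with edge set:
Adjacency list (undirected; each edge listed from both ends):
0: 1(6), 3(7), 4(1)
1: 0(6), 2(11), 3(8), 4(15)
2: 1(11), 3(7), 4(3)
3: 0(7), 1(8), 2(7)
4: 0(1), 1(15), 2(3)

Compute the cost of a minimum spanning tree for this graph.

17

Kruskal's algorithm — process edges by increasing weight (ties by edge label):
0 4 (1): add — endpoints in different components.
2 4 (3): add — endpoints in different components.
0 1 (6): add — endpoints in different components.
0 3 (7): add — endpoints in different components.
MST edges: 0 4, 2 4, 0 1, 0 3; total weight 1+3+6+7 = 17.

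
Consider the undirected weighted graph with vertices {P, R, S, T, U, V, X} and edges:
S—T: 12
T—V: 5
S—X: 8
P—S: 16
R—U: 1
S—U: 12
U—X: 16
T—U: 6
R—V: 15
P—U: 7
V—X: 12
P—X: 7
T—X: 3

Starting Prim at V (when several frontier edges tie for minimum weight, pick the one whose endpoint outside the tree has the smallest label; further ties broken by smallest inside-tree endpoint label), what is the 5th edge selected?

P-U

Prim, starting at V.
Step 1: frontier [T—V 5, V—X 12, R—V 15] → take T—V (5); add T.
Step 2: frontier [T—X 3, T—U 6, S—T 12, V—X 12, R—V 15] → take T—X (3); add X.
Step 3: frontier [T—U 6, S—T 12, R—V 15, P—X 7, S—X 8, U—X 16] → take T—U (6); add U.
Step 4: frontier [S—T 12, R—U 1, P—U 7, S—U 12, R—V 15, P—X 7, S—X 8] → take R—U (1); add R.
Step 5: frontier [S—T 12, P—U 7, S—U 12, P—X 7, S—X 8] → take P—U (7); add P.
Step 6: frontier [P—S 16, S—T 12, S—U 12, S—X 8] → take S—X (8); add S.
The 5th edge added is P—U.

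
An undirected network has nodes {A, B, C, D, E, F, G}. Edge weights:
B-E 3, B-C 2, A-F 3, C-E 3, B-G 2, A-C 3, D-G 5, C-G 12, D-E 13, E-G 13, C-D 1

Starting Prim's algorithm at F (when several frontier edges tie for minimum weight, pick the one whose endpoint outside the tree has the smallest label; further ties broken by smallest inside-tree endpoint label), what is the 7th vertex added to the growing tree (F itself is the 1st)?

E

Prim's algorithm from F:
Step 1: frontier [A-F 3] → take A-F (3); add A.
Step 2: frontier [A-C 3] → take A-C (3); add C.
Step 3: frontier [C-D 1, B-C 2, C-E 3, C-G 12] → take C-D (1); add D.
Step 4: frontier [B-C 2, C-E 3, C-G 12, D-G 5, D-E 13] → take B-C (2); add B.
Step 5: frontier [B-G 2, B-E 3, C-E 3, C-G 12, D-G 5, D-E 13] → take B-G (2); add G.
Step 6: frontier [B-E 3, C-E 3, D-E 13, E-G 13] → take B-E (3); add E.
Vertex order: F, A, C, D, B, G, E. The 7th vertex is E.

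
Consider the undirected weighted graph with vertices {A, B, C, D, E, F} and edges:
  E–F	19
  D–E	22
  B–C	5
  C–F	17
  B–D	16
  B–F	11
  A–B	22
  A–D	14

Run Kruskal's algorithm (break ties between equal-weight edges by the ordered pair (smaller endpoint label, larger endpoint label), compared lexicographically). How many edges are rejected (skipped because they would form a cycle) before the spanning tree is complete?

1

Sort edges by weight, then run Kruskal:
B–C (5): add — endpoints in different components.
B–F (11): add — endpoints in different components.
A–D (14): add — endpoints in different components.
B–D (16): add — endpoints in different components.
C–F (17): skip — C and F already connected.
E–F (19): add — endpoints in different components.
Edges rejected before the tree was complete: 1.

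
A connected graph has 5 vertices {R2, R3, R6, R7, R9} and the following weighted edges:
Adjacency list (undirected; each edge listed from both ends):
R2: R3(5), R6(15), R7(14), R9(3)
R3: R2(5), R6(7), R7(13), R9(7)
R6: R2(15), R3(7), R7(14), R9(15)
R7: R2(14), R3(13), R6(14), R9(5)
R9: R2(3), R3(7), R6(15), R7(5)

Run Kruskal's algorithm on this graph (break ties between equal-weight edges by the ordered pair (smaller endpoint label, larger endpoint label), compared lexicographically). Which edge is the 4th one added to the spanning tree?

R3-R6

Sort edges by weight, then run Kruskal:
R2-R9 (3): add — endpoints in different components.
R2-R3 (5): add — endpoints in different components.
R7-R9 (5): add — endpoints in different components.
R3-R6 (7): add — endpoints in different components.
The 4th edge added is R3-R6.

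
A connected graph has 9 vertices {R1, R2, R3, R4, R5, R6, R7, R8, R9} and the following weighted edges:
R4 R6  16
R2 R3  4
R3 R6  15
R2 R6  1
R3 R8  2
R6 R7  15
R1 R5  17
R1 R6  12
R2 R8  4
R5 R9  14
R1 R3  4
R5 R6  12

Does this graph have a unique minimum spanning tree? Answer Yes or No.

Kruskal's algorithm — process edges by increasing weight (ties by edge label):
R2 R6 (1): add — endpoints in different components.
R3 R8 (2): add — endpoints in different components.
R1 R3 (4): add — endpoints in different components.
R2 R3 (4): add — endpoints in different components.
R2 R8 (4): skip — R2 and R8 already connected.
R1 R6 (12): skip — R6 and R1 already connected.
R5 R6 (12): add — endpoints in different components.
R5 R9 (14): add — endpoints in different components.
R3 R6 (15): skip — R6 and R3 already connected.
R6 R7 (15): add — endpoints in different components.
R4 R6 (16): add — endpoints in different components.
Non-tree edge R2 R8 has weight 4, equal to the heaviest edge on its tree cycle — swapping gives another MST of the same weight. Not unique.

No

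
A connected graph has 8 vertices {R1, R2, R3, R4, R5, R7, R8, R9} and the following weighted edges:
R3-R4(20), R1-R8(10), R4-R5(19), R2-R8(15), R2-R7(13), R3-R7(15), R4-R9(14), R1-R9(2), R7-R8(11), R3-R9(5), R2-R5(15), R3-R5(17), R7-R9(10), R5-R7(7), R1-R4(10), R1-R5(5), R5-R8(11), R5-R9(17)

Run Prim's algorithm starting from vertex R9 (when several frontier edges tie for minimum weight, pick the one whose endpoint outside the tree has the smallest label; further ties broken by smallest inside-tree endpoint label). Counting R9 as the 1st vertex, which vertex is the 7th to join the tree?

R8

Prim's algorithm from R9:
Step 1: cheapest edge leaving the tree is R1-R9 (2); add R1.
Step 2: cheapest edge leaving the tree is R3-R9 (5); add R3.
Step 3: cheapest edge leaving the tree is R1-R5 (5); add R5.
Step 4: cheapest edge leaving the tree is R5-R7 (7); add R7.
Step 5: cheapest edge leaving the tree is R1-R4 (10); add R4.
Step 6: cheapest edge leaving the tree is R1-R8 (10); add R8.
Step 7: cheapest edge leaving the tree is R2-R7 (13); add R2.
Vertex order: R9, R1, R3, R5, R7, R4, R8, R2. The 7th vertex is R8.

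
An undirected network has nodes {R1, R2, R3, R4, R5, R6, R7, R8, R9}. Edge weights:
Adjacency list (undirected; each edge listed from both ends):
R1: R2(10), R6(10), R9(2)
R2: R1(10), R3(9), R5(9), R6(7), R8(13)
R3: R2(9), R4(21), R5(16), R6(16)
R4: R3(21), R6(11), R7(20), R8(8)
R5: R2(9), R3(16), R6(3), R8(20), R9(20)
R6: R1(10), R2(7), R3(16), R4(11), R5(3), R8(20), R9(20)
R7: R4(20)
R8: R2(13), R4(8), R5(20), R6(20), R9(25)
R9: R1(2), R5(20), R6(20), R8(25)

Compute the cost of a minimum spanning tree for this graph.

70

Prim, starting at R6.
Step 1: cheapest edge leaving the tree is R5-R6 (3); add R5.
Step 2: cheapest edge leaving the tree is R2-R6 (7); add R2.
Step 3: cheapest edge leaving the tree is R2-R3 (9); add R3.
Step 4: cheapest edge leaving the tree is R1-R2 (10); add R1.
Step 5: cheapest edge leaving the tree is R1-R9 (2); add R9.
Step 6: cheapest edge leaving the tree is R4-R6 (11); add R4.
Step 7: cheapest edge leaving the tree is R4-R8 (8); add R8.
Step 8: cheapest edge leaving the tree is R4-R7 (20); add R7.
MST edges: R5-R6, R2-R6, R2-R3, R1-R2, R1-R9, R4-R6, R4-R8, R4-R7; total weight 3+7+9+10+2+11+8+20 = 70.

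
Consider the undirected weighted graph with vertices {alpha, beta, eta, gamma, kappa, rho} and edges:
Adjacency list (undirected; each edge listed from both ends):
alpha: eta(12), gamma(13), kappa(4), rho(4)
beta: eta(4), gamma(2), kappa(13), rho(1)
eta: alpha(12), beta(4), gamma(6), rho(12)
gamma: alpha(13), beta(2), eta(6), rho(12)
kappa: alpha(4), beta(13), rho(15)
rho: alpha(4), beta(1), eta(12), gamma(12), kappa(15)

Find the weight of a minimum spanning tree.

15

Grow the tree from beta using Prim:
Step 1: frontier [beta—rho 1, beta—gamma 2, beta—eta 4, beta—kappa 13] → take beta—rho (1); add rho.
Step 2: frontier [beta—gamma 2, beta—eta 4, beta—kappa 13, alpha—rho 4, eta—rho 12, gamma—rho 12, kappa—rho 15] → take beta—gamma (2); add gamma.
Step 3: frontier [beta—eta 4, beta—kappa 13, eta—gamma 6, alpha—gamma 13, alpha—rho 4, eta—rho 12, kappa—rho 15] → take alpha—rho (4); add alpha.
Step 4: frontier [alpha—kappa 4, alpha—eta 12, beta—eta 4, beta—kappa 13, eta—gamma 6, eta—rho 12, kappa—rho 15] → take beta—eta (4); add eta.
Step 5: frontier [alpha—kappa 4, beta—kappa 13, kappa—rho 15] → take alpha—kappa (4); add kappa.
MST edges: beta—rho, beta—gamma, alpha—rho, beta—eta, alpha—kappa; total weight 1+2+4+4+4 = 15.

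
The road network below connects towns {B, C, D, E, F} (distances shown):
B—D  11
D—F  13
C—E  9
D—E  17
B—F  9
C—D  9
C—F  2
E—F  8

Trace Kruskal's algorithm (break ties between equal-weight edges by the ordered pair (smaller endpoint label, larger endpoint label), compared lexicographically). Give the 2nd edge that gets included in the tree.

E-F

Kruskal's algorithm — process edges by increasing weight (ties by edge label):
C—F (2): add. Components now {B} {C,F} {D} {E}
E—F (8): add. Components now {B} {C,E,F} {D}
B—F (9): add. Components now {B,C,E,F} {D}
C—D (9): add. Components now {B,C,D,E,F}
The 2nd edge added is E—F.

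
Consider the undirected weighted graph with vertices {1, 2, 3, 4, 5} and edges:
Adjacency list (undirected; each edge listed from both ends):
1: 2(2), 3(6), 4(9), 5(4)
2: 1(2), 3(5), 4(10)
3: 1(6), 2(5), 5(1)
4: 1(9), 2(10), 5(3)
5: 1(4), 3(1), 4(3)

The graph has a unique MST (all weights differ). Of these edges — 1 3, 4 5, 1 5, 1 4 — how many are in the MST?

2

Kruskal's algorithm — process edges by increasing weight (ties by edge label):
3 5 (1): add. Components now {1} {2} {3,5} {4}
1 2 (2): add. Components now {1,2} {3,5} {4}
4 5 (3): add. Components now {1,2} {3,4,5}
1 5 (4): add. Components now {1,2,3,4,5}
MST edge set: {3 5, 1 2, 4 5, 1 5}.
Of the listed edges, {4 5, 1 5} are in the MST → 2.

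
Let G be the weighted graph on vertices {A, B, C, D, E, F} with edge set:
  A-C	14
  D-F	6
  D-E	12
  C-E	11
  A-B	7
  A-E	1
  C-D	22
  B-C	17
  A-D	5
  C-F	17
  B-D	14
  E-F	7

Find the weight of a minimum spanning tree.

30

Sort edges by weight, then run Kruskal:
A-E (1): add. Components now {A,E} {B} {C} {D} {F}
A-D (5): add. Components now {A,D,E} {B} {C} {F}
D-F (6): add. Components now {A,D,E,F} {B} {C}
A-B (7): add. Components now {A,B,D,E,F} {C}
E-F (7): skip — E and F already connected.
C-E (11): add. Components now {A,B,C,D,E,F}
MST edges: A-E, A-D, D-F, A-B, C-E; total weight 1+5+6+7+11 = 30.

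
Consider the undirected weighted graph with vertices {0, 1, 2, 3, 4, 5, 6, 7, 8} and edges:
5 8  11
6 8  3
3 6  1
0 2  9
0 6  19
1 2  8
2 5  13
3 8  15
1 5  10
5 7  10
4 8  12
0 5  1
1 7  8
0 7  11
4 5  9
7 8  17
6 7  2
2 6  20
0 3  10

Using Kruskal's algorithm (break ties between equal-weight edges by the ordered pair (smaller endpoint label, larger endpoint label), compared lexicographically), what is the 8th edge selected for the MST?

4-5

Kruskal's algorithm — process edges by increasing weight (ties by edge label):
0 5 (1): add — endpoints in different components.
3 6 (1): add — endpoints in different components.
6 7 (2): add — endpoints in different components.
6 8 (3): add — endpoints in different components.
1 2 (8): add — endpoints in different components.
1 7 (8): add — endpoints in different components.
0 2 (9): add — endpoints in different components.
4 5 (9): add — endpoints in different components.
The 8th edge added is 4 5.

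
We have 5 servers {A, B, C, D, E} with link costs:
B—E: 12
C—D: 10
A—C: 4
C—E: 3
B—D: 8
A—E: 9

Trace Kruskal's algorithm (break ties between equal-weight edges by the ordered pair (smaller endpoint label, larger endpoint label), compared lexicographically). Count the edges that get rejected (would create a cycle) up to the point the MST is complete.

1

Kruskal: consider edges lightest-first.
C—E (3): add. Components now {A} {B} {C,E} {D}
A—C (4): add. Components now {A,C,E} {B} {D}
B—D (8): add. Components now {A,C,E} {B,D}
A—E (9): skip — A and E already connected.
C—D (10): add. Components now {A,B,C,D,E}
Edges rejected before the tree was complete: 1.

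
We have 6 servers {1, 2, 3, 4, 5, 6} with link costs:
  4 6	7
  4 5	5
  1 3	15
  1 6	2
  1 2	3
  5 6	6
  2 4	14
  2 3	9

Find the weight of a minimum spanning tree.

25

Kruskal: consider edges lightest-first.
1 6 (2): add. Components now {1,6} {2} {3} {4} {5}
1 2 (3): add. Components now {1,2,6} {3} {4} {5}
4 5 (5): add. Components now {1,2,6} {3} {4,5}
5 6 (6): add. Components now {1,2,4,5,6} {3}
4 6 (7): skip — 4 and 6 already connected.
2 3 (9): add. Components now {1,2,3,4,5,6}
MST edges: 1 6, 1 2, 4 5, 5 6, 2 3; total weight 2+3+5+6+9 = 25.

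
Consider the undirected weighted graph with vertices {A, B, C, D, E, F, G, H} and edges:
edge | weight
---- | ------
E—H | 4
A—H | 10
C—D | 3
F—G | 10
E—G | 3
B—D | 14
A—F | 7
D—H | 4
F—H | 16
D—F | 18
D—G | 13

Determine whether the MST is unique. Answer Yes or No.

Kruskal's algorithm — process edges by increasing weight (ties by edge label):
C—D (3): add — endpoints in different components.
E—G (3): add — endpoints in different components.
D—H (4): add — endpoints in different components.
E—H (4): add — endpoints in different components.
A—F (7): add — endpoints in different components.
A—H (10): add — endpoints in different components.
F—G (10): skip — F and G already connected.
D—G (13): skip — D and G already connected.
B—D (14): add — endpoints in different components.
Non-tree edge F—G has weight 10, equal to the heaviest edge on its tree cycle — swapping gives another MST of the same weight. Not unique.

No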